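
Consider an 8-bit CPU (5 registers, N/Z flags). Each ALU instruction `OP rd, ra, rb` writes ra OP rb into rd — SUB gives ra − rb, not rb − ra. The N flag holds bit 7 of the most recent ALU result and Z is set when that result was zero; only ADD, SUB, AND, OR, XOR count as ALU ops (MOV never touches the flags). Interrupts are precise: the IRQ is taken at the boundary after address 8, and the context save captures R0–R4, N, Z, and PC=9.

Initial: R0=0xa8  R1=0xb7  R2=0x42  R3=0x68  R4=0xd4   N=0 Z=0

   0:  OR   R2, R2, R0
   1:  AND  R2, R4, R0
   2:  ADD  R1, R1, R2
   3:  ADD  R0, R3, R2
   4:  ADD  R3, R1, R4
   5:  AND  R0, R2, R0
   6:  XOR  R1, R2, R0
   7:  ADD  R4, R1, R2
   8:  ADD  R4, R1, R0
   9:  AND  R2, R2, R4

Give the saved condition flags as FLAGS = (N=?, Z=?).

after  0: R0=0xa8 R1=0xb7 R2=0xea R3=0x68 R4=0xd4  N=1 Z=0
after  1: R0=0xa8 R1=0xb7 R2=0x80 R3=0x68 R4=0xd4  N=1 Z=0
after  2: R0=0xa8 R1=0x37 R2=0x80 R3=0x68 R4=0xd4  N=0 Z=0
after  3: R0=0xe8 R1=0x37 R2=0x80 R3=0x68 R4=0xd4  N=1 Z=0
after  4: R0=0xe8 R1=0x37 R2=0x80 R3=0x0b R4=0xd4  N=0 Z=0
after  5: R0=0x80 R1=0x37 R2=0x80 R3=0x0b R4=0xd4  N=1 Z=0
after  6: R0=0x80 R1=0x00 R2=0x80 R3=0x0b R4=0xd4  N=0 Z=1
after  7: R0=0x80 R1=0x00 R2=0x80 R3=0x0b R4=0x80  N=1 Z=0
after  8: R0=0x80 R1=0x00 R2=0x80 R3=0x0b R4=0x80  N=1 Z=0
-- IRQ taken; context saved, return-PC = 9 --

FLAGS = (N=1, Z=0)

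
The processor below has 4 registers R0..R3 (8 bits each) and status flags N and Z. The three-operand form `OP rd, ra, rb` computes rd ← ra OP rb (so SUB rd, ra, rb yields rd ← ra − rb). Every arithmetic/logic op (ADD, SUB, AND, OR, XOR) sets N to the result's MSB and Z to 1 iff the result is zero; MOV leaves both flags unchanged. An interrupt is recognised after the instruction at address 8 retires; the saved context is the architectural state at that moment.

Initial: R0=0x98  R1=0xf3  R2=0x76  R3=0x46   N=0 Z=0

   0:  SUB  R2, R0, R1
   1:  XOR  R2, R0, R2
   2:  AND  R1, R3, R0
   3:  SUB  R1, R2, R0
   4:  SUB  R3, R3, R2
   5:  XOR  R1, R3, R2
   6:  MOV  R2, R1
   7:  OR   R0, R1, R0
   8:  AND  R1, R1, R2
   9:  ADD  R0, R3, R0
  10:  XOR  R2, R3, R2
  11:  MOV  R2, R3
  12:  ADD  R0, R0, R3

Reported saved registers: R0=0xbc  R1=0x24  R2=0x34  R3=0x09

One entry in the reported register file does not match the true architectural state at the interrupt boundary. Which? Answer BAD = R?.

after  0: R0=0x98 R1=0xf3 R2=0xa5 R3=0x46  N=1 Z=0
after  1: R0=0x98 R1=0xf3 R2=0x3d R3=0x46  N=0 Z=0
after  2: R0=0x98 R1=0x00 R2=0x3d R3=0x46  N=0 Z=1
after  3: R0=0x98 R1=0xa5 R2=0x3d R3=0x46  N=1 Z=0
after  4: R0=0x98 R1=0xa5 R2=0x3d R3=0x09  N=0 Z=0
after  5: R0=0x98 R1=0x34 R2=0x3d R3=0x09  N=0 Z=0
after  6: R0=0x98 R1=0x34 R2=0x34 R3=0x09  N=0 Z=0
after  7: R0=0xbc R1=0x34 R2=0x34 R3=0x09  N=1 Z=0
after  8: R0=0xbc R1=0x34 R2=0x34 R3=0x09  N=0 Z=0
-- IRQ taken; context saved, return-PC = 9 --
mismatch: R1: reported 0x24 vs actual 0x34

BAD = R1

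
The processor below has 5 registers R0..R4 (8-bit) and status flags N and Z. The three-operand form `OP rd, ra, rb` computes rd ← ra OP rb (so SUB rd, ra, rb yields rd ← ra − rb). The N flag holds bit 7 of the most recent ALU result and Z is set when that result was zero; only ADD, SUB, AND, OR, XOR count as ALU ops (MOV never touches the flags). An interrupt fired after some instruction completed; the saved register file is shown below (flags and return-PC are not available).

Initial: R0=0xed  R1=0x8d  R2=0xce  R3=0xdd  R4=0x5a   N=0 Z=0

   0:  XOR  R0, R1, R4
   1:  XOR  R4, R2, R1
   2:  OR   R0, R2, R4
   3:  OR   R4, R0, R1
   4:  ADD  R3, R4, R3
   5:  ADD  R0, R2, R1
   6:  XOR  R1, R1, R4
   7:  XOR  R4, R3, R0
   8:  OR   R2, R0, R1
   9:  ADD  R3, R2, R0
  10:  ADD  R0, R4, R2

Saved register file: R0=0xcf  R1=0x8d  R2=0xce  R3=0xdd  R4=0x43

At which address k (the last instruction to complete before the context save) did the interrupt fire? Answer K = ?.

K = 2

after  0: R0=0xd7 R1=0x8d R2=0xce R3=0xdd R4=0x5a  N=1 Z=0
after  1: R0=0xd7 R1=0x8d R2=0xce R3=0xdd R4=0x43  N=0 Z=0
after  2: R0=0xcf R1=0x8d R2=0xce R3=0xdd R4=0x43  N=1 Z=0
-- IRQ taken; context saved, return-PC = 3 --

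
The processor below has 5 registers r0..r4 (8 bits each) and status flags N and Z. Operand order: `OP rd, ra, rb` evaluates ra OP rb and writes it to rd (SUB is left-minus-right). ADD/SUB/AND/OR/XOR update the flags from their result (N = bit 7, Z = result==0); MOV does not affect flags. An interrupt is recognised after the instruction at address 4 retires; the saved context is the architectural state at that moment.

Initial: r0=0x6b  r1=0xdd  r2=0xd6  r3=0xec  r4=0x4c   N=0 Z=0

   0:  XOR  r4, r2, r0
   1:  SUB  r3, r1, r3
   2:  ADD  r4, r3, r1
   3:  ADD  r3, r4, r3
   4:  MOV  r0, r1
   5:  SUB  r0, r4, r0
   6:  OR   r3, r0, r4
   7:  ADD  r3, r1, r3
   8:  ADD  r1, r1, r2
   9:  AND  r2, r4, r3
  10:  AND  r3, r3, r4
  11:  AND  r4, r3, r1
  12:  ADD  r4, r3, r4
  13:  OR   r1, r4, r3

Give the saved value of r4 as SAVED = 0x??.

after  0: r0=0x6b r1=0xdd r2=0xd6 r3=0xec r4=0xbd  N=1 Z=0
after  1: r0=0x6b r1=0xdd r2=0xd6 r3=0xf1 r4=0xbd  N=1 Z=0
after  2: r0=0x6b r1=0xdd r2=0xd6 r3=0xf1 r4=0xce  N=1 Z=0
after  3: r0=0x6b r1=0xdd r2=0xd6 r3=0xbf r4=0xce  N=1 Z=0
after  4: r0=0xdd r1=0xdd r2=0xd6 r3=0xbf r4=0xce  N=1 Z=0
-- IRQ taken; context saved, return-PC = 5 --

SAVED = 0xce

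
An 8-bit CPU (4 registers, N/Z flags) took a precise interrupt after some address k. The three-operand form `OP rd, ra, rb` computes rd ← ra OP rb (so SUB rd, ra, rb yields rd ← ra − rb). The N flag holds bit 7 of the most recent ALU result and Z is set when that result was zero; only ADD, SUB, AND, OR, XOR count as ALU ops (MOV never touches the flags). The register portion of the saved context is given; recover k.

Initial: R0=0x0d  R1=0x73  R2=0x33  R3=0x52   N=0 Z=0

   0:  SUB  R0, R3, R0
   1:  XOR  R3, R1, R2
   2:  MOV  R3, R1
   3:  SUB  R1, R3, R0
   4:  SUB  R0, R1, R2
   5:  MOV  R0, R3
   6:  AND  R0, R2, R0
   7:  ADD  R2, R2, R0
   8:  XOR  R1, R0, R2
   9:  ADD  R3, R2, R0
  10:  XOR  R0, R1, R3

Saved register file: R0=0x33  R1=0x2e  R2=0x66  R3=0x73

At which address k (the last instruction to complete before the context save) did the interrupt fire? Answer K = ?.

K = 7

after  0: R0=0x45 R1=0x73 R2=0x33 R3=0x52  N=0 Z=0
after  1: R0=0x45 R1=0x73 R2=0x33 R3=0x40  N=0 Z=0
after  2: R0=0x45 R1=0x73 R2=0x33 R3=0x73  N=0 Z=0
after  3: R0=0x45 R1=0x2e R2=0x33 R3=0x73  N=0 Z=0
after  4: R0=0xfb R1=0x2e R2=0x33 R3=0x73  N=1 Z=0
after  5: R0=0x73 R1=0x2e R2=0x33 R3=0x73  N=1 Z=0
after  6: R0=0x33 R1=0x2e R2=0x33 R3=0x73  N=0 Z=0
after  7: R0=0x33 R1=0x2e R2=0x66 R3=0x73  N=0 Z=0
-- IRQ taken; context saved, return-PC = 8 --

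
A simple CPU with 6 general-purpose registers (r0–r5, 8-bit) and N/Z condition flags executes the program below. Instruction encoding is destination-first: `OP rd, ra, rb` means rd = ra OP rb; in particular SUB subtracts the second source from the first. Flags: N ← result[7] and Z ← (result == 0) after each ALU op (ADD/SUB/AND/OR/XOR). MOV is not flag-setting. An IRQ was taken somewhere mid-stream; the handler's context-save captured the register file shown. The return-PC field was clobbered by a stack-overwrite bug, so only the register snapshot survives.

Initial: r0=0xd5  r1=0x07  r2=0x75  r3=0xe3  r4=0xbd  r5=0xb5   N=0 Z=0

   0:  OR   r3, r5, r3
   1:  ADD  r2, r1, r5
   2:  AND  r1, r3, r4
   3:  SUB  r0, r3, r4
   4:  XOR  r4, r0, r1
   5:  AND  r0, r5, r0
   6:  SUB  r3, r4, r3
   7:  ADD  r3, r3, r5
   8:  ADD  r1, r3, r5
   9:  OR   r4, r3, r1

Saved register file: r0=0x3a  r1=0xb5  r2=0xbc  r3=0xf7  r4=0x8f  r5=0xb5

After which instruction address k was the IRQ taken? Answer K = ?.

K = 4

after  0: r0=0xd5 r1=0x07 r2=0x75 r3=0xf7 r4=0xbd r5=0xb5  N=1 Z=0
after  1: r0=0xd5 r1=0x07 r2=0xbc r3=0xf7 r4=0xbd r5=0xb5  N=1 Z=0
after  2: r0=0xd5 r1=0xb5 r2=0xbc r3=0xf7 r4=0xbd r5=0xb5  N=1 Z=0
after  3: r0=0x3a r1=0xb5 r2=0xbc r3=0xf7 r4=0xbd r5=0xb5  N=0 Z=0
after  4: r0=0x3a r1=0xb5 r2=0xbc r3=0xf7 r4=0x8f r5=0xb5  N=1 Z=0
-- IRQ taken; context saved, return-PC = 5 --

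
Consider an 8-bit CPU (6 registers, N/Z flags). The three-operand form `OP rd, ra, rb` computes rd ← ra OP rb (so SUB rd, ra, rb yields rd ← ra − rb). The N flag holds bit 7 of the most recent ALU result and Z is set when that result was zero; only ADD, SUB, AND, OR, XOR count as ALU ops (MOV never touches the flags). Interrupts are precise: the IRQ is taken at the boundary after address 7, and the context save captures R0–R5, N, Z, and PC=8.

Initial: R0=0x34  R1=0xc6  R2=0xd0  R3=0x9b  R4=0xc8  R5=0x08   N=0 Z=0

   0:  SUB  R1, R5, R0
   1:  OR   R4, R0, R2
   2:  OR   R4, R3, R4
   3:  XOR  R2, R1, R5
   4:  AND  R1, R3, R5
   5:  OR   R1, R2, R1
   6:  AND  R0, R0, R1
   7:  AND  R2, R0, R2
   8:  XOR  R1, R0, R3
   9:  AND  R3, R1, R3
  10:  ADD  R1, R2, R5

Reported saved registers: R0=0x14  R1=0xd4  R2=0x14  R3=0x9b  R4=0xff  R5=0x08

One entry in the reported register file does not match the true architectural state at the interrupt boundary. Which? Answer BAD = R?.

after  0: R0=0x34 R1=0xd4 R2=0xd0 R3=0x9b R4=0xc8 R5=0x08  N=1 Z=0
after  1: R0=0x34 R1=0xd4 R2=0xd0 R3=0x9b R4=0xf4 R5=0x08  N=1 Z=0
after  2: R0=0x34 R1=0xd4 R2=0xd0 R3=0x9b R4=0xff R5=0x08  N=1 Z=0
after  3: R0=0x34 R1=0xd4 R2=0xdc R3=0x9b R4=0xff R5=0x08  N=1 Z=0
after  4: R0=0x34 R1=0x08 R2=0xdc R3=0x9b R4=0xff R5=0x08  N=0 Z=0
after  5: R0=0x34 R1=0xdc R2=0xdc R3=0x9b R4=0xff R5=0x08  N=1 Z=0
after  6: R0=0x14 R1=0xdc R2=0xdc R3=0x9b R4=0xff R5=0x08  N=0 Z=0
after  7: R0=0x14 R1=0xdc R2=0x14 R3=0x9b R4=0xff R5=0x08  N=0 Z=0
-- IRQ taken; context saved, return-PC = 8 --
mismatch: R1: reported 0xd4 vs actual 0xdc

BAD = R1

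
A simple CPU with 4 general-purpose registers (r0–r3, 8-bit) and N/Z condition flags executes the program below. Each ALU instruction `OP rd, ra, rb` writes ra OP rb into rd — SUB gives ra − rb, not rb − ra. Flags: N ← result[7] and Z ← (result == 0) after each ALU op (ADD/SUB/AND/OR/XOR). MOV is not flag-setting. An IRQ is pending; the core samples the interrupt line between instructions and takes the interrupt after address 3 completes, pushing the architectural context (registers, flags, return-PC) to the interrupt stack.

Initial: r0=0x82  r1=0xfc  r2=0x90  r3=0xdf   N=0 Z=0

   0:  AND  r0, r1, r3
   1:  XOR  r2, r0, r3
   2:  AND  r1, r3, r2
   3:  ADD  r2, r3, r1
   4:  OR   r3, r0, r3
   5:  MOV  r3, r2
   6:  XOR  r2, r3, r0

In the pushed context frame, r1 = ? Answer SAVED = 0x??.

SAVED = 0x03

after  0: r0=0xdc r1=0xfc r2=0x90 r3=0xdf  N=1 Z=0
after  1: r0=0xdc r1=0xfc r2=0x03 r3=0xdf  N=0 Z=0
after  2: r0=0xdc r1=0x03 r2=0x03 r3=0xdf  N=0 Z=0
after  3: r0=0xdc r1=0x03 r2=0xe2 r3=0xdf  N=1 Z=0
-- IRQ taken; context saved, return-PC = 4 --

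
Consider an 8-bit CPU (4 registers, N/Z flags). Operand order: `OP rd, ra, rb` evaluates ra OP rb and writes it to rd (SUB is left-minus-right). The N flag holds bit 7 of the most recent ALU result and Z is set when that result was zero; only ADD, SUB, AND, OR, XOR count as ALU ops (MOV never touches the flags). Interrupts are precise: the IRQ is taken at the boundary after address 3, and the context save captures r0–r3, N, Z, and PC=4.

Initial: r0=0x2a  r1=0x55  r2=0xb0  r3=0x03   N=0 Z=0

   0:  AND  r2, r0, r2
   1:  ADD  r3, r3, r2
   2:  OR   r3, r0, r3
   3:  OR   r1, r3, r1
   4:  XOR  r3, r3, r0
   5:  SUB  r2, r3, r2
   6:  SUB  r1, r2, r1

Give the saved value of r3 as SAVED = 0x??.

after  0: r0=0x2a r1=0x55 r2=0x20 r3=0x03  N=0 Z=0
after  1: r0=0x2a r1=0x55 r2=0x20 r3=0x23  N=0 Z=0
after  2: r0=0x2a r1=0x55 r2=0x20 r3=0x2b  N=0 Z=0
after  3: r0=0x2a r1=0x7f r2=0x20 r3=0x2b  N=0 Z=0
-- IRQ taken; context saved, return-PC = 4 --

SAVED = 0x2b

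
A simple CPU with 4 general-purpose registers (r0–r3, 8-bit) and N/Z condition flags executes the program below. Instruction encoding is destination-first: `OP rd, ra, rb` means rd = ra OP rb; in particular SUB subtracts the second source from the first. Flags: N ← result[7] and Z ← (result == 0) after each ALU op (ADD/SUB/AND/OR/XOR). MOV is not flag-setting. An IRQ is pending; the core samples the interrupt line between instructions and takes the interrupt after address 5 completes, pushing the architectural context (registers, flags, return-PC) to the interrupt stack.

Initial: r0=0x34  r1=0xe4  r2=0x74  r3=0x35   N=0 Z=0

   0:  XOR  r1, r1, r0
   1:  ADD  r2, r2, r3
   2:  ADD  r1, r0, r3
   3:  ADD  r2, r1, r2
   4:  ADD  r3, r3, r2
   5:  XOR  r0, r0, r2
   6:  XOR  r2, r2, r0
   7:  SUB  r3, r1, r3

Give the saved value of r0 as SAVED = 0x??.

after  0: r0=0x34 r1=0xd0 r2=0x74 r3=0x35  N=1 Z=0
after  1: r0=0x34 r1=0xd0 r2=0xa9 r3=0x35  N=1 Z=0
after  2: r0=0x34 r1=0x69 r2=0xa9 r3=0x35  N=0 Z=0
after  3: r0=0x34 r1=0x69 r2=0x12 r3=0x35  N=0 Z=0
after  4: r0=0x34 r1=0x69 r2=0x12 r3=0x47  N=0 Z=0
after  5: r0=0x26 r1=0x69 r2=0x12 r3=0x47  N=0 Z=0
-- IRQ taken; context saved, return-PC = 6 --

SAVED = 0x26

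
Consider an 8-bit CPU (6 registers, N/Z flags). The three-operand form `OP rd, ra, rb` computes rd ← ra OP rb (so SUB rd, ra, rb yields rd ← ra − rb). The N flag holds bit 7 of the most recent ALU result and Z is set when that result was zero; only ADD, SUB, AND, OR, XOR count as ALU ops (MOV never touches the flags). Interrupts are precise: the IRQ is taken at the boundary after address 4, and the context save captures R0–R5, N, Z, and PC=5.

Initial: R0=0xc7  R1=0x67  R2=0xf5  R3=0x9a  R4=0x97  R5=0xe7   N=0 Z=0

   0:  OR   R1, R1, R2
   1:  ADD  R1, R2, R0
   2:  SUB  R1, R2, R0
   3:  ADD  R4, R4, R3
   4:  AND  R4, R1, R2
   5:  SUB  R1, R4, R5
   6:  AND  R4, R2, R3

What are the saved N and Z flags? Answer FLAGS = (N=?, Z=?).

after  0: R0=0xc7 R1=0xf7 R2=0xf5 R3=0x9a R4=0x97 R5=0xe7  N=1 Z=0
after  1: R0=0xc7 R1=0xbc R2=0xf5 R3=0x9a R4=0x97 R5=0xe7  N=1 Z=0
after  2: R0=0xc7 R1=0x2e R2=0xf5 R3=0x9a R4=0x97 R5=0xe7  N=0 Z=0
after  3: R0=0xc7 R1=0x2e R2=0xf5 R3=0x9a R4=0x31 R5=0xe7  N=0 Z=0
after  4: R0=0xc7 R1=0x2e R2=0xf5 R3=0x9a R4=0x24 R5=0xe7  N=0 Z=0
-- IRQ taken; context saved, return-PC = 5 --

FLAGS = (N=0, Z=0)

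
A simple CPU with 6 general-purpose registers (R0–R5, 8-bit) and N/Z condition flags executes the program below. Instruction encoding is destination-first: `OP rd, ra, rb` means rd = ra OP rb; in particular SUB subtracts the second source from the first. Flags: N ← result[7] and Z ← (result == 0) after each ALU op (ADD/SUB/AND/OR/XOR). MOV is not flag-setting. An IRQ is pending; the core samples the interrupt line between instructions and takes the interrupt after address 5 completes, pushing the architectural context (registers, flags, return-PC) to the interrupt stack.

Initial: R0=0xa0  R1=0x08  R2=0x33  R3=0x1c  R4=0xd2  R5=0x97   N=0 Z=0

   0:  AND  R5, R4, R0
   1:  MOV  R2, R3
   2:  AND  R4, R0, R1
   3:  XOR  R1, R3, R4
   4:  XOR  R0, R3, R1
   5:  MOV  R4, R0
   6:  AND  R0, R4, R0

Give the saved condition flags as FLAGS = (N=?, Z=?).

after  0: R0=0xa0 R1=0x08 R2=0x33 R3=0x1c R4=0xd2 R5=0x80  N=1 Z=0
after  1: R0=0xa0 R1=0x08 R2=0x1c R3=0x1c R4=0xd2 R5=0x80  N=1 Z=0
after  2: R0=0xa0 R1=0x08 R2=0x1c R3=0x1c R4=0x00 R5=0x80  N=0 Z=1
after  3: R0=0xa0 R1=0x1c R2=0x1c R3=0x1c R4=0x00 R5=0x80  N=0 Z=0
after  4: R0=0x00 R1=0x1c R2=0x1c R3=0x1c R4=0x00 R5=0x80  N=0 Z=1
after  5: R0=0x00 R1=0x1c R2=0x1c R3=0x1c R4=0x00 R5=0x80  N=0 Z=1
-- IRQ taken; context saved, return-PC = 6 --

FLAGS = (N=0, Z=1)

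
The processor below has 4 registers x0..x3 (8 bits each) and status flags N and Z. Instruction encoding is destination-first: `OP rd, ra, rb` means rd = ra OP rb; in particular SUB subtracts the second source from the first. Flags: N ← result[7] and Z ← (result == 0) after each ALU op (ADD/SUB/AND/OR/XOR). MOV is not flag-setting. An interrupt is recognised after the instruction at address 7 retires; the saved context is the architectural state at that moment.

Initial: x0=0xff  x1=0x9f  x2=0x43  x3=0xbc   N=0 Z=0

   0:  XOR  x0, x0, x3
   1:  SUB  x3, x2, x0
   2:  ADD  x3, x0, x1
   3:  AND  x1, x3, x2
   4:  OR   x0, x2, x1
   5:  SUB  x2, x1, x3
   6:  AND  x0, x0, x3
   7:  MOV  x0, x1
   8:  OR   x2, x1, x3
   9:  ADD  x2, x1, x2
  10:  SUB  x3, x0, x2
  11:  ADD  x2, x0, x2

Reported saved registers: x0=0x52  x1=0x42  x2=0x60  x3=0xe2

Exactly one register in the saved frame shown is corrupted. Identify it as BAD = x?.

after  0: x0=0x43 x1=0x9f x2=0x43 x3=0xbc  N=0 Z=0
after  1: x0=0x43 x1=0x9f x2=0x43 x3=0x00  N=0 Z=1
after  2: x0=0x43 x1=0x9f x2=0x43 x3=0xe2  N=1 Z=0
after  3: x0=0x43 x1=0x42 x2=0x43 x3=0xe2  N=0 Z=0
after  4: x0=0x43 x1=0x42 x2=0x43 x3=0xe2  N=0 Z=0
after  5: x0=0x43 x1=0x42 x2=0x60 x3=0xe2  N=0 Z=0
after  6: x0=0x42 x1=0x42 x2=0x60 x3=0xe2  N=0 Z=0
after  7: x0=0x42 x1=0x42 x2=0x60 x3=0xe2  N=0 Z=0
-- IRQ taken; context saved, return-PC = 8 --
mismatch: x0: reported 0x52 vs actual 0x42

BAD = x0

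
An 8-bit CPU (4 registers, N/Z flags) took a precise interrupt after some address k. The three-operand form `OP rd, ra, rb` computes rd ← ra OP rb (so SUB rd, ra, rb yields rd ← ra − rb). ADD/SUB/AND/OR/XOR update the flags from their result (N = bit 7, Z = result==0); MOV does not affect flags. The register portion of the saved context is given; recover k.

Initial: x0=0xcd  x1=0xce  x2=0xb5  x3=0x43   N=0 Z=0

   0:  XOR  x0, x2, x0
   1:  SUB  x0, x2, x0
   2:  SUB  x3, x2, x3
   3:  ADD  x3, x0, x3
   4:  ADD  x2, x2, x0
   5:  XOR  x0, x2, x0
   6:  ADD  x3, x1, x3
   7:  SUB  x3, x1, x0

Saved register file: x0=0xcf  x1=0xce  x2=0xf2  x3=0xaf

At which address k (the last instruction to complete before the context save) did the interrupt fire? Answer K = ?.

K = 5

after  0: x0=0x78 x1=0xce x2=0xb5 x3=0x43  N=0 Z=0
after  1: x0=0x3d x1=0xce x2=0xb5 x3=0x43  N=0 Z=0
after  2: x0=0x3d x1=0xce x2=0xb5 x3=0x72  N=0 Z=0
after  3: x0=0x3d x1=0xce x2=0xb5 x3=0xaf  N=1 Z=0
after  4: x0=0x3d x1=0xce x2=0xf2 x3=0xaf  N=1 Z=0
after  5: x0=0xcf x1=0xce x2=0xf2 x3=0xaf  N=1 Z=0
-- IRQ taken; context saved, return-PC = 6 --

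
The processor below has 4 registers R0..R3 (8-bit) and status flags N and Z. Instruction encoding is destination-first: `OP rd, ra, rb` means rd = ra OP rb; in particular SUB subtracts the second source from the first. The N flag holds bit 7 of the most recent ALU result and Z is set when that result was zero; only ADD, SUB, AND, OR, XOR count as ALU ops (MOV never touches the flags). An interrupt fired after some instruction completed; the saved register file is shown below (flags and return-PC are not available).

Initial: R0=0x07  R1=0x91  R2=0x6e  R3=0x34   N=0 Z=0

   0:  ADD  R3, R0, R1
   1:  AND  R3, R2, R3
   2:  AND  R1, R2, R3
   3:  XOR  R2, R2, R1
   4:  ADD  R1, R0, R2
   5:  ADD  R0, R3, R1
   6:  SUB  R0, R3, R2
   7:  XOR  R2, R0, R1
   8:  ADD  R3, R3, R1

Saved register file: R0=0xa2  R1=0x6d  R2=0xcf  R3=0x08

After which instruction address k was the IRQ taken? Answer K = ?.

K = 7

after  0: R0=0x07 R1=0x91 R2=0x6e R3=0x98  N=1 Z=0
after  1: R0=0x07 R1=0x91 R2=0x6e R3=0x08  N=0 Z=0
after  2: R0=0x07 R1=0x08 R2=0x6e R3=0x08  N=0 Z=0
after  3: R0=0x07 R1=0x08 R2=0x66 R3=0x08  N=0 Z=0
after  4: R0=0x07 R1=0x6d R2=0x66 R3=0x08  N=0 Z=0
after  5: R0=0x75 R1=0x6d R2=0x66 R3=0x08  N=0 Z=0
after  6: R0=0xa2 R1=0x6d R2=0x66 R3=0x08  N=1 Z=0
after  7: R0=0xa2 R1=0x6d R2=0xcf R3=0x08  N=1 Z=0
-- IRQ taken; context saved, return-PC = 8 --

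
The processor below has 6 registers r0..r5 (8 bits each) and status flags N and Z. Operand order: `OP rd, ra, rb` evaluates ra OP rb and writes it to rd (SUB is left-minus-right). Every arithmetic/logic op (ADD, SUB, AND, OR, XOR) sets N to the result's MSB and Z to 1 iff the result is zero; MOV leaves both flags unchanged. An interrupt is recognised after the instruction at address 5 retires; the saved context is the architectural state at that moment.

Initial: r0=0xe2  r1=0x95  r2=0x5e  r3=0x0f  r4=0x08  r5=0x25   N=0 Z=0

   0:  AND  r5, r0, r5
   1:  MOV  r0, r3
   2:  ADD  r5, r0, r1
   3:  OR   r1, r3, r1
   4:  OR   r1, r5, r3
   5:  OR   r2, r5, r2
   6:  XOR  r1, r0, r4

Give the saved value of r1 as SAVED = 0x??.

after  0: r0=0xe2 r1=0x95 r2=0x5e r3=0x0f r4=0x08 r5=0x20  N=0 Z=0
after  1: r0=0x0f r1=0x95 r2=0x5e r3=0x0f r4=0x08 r5=0x20  N=0 Z=0
after  2: r0=0x0f r1=0x95 r2=0x5e r3=0x0f r4=0x08 r5=0xa4  N=1 Z=0
after  3: r0=0x0f r1=0x9f r2=0x5e r3=0x0f r4=0x08 r5=0xa4  N=1 Z=0
after  4: r0=0x0f r1=0xaf r2=0x5e r3=0x0f r4=0x08 r5=0xa4  N=1 Z=0
after  5: r0=0x0f r1=0xaf r2=0xfe r3=0x0f r4=0x08 r5=0xa4  N=1 Z=0
-- IRQ taken; context saved, return-PC = 6 --

SAVED = 0xaf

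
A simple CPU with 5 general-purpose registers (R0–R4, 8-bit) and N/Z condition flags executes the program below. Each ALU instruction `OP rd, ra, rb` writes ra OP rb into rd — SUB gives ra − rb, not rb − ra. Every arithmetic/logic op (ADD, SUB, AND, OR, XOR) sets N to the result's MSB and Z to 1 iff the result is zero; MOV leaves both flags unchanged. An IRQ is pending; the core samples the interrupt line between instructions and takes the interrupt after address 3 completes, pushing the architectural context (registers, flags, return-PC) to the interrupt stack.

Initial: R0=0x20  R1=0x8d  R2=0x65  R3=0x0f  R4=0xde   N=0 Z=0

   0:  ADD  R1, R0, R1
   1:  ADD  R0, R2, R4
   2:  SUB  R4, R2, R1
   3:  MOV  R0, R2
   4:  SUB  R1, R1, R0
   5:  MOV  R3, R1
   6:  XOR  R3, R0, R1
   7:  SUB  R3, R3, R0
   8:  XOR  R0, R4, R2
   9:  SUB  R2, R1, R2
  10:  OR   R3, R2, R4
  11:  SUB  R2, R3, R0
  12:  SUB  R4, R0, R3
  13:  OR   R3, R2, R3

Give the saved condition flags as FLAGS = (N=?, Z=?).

FLAGS = (N=1, Z=0)

after  0: R0=0x20 R1=0xad R2=0x65 R3=0x0f R4=0xde  N=1 Z=0
after  1: R0=0x43 R1=0xad R2=0x65 R3=0x0f R4=0xde  N=0 Z=0
after  2: R0=0x43 R1=0xad R2=0x65 R3=0x0f R4=0xb8  N=1 Z=0
after  3: R0=0x65 R1=0xad R2=0x65 R3=0x0f R4=0xb8  N=1 Z=0
-- IRQ taken; context saved, return-PC = 4 --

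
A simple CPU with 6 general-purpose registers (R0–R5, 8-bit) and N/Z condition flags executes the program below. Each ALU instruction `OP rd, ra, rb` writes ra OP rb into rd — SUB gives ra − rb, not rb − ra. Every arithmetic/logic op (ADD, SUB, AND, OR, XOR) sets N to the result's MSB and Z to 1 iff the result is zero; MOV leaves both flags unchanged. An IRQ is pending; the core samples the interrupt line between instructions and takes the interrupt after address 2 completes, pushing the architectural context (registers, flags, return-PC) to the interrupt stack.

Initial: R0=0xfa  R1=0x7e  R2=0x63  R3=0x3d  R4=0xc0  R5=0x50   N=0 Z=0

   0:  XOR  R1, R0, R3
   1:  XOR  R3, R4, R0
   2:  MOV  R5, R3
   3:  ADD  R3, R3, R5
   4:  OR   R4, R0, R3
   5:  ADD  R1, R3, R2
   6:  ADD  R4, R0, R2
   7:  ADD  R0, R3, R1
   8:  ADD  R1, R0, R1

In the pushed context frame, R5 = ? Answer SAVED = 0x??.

after  0: R0=0xfa R1=0xc7 R2=0x63 R3=0x3d R4=0xc0 R5=0x50  N=1 Z=0
after  1: R0=0xfa R1=0xc7 R2=0x63 R3=0x3a R4=0xc0 R5=0x50  N=0 Z=0
after  2: R0=0xfa R1=0xc7 R2=0x63 R3=0x3a R4=0xc0 R5=0x3a  N=0 Z=0
-- IRQ taken; context saved, return-PC = 3 --

SAVED = 0x3a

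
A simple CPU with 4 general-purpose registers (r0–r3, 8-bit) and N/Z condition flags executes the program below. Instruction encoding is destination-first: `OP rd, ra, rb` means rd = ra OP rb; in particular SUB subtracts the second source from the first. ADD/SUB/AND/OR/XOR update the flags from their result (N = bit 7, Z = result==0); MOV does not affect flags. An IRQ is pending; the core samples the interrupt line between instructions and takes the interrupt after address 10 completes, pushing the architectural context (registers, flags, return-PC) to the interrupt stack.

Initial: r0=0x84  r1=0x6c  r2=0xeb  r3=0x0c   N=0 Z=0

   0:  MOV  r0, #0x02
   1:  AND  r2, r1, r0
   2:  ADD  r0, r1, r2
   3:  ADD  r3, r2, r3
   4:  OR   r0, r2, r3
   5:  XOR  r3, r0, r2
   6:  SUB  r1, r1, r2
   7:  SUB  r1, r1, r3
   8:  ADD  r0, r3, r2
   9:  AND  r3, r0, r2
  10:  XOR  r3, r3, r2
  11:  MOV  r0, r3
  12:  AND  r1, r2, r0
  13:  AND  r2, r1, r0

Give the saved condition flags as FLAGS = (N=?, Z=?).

after  0: r0=0x02 r1=0x6c r2=0xeb r3=0x0c  N=0 Z=0
after  1: r0=0x02 r1=0x6c r2=0x00 r3=0x0c  N=0 Z=1
after  2: r0=0x6c r1=0x6c r2=0x00 r3=0x0c  N=0 Z=0
after  3: r0=0x6c r1=0x6c r2=0x00 r3=0x0c  N=0 Z=0
after  4: r0=0x0c r1=0x6c r2=0x00 r3=0x0c  N=0 Z=0
after  5: r0=0x0c r1=0x6c r2=0x00 r3=0x0c  N=0 Z=0
after  6: r0=0x0c r1=0x6c r2=0x00 r3=0x0c  N=0 Z=0
after  7: r0=0x0c r1=0x60 r2=0x00 r3=0x0c  N=0 Z=0
after  8: r0=0x0c r1=0x60 r2=0x00 r3=0x0c  N=0 Z=0
after  9: r0=0x0c r1=0x60 r2=0x00 r3=0x00  N=0 Z=1
after 10: r0=0x0c r1=0x60 r2=0x00 r3=0x00  N=0 Z=1
-- IRQ taken; context saved, return-PC = 11 --

FLAGS = (N=0, Z=1)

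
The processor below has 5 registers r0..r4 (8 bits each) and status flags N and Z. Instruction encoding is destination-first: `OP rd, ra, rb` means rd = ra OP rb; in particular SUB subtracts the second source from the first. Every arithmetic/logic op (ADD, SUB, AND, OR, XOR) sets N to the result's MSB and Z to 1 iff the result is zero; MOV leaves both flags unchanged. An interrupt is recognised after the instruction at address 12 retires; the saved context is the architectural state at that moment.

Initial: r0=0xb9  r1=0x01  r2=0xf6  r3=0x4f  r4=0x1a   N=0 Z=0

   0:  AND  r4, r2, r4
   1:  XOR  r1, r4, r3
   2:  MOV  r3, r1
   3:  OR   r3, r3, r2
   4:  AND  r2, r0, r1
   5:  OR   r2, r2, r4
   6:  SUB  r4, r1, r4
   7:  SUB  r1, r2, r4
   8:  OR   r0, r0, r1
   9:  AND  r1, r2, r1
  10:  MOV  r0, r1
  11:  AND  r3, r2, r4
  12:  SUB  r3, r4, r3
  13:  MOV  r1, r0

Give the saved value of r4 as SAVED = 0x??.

SAVED = 0x4b

after  0: r0=0xb9 r1=0x01 r2=0xf6 r3=0x4f r4=0x12  N=0 Z=0
after  1: r0=0xb9 r1=0x5d r2=0xf6 r3=0x4f r4=0x12  N=0 Z=0
after  2: r0=0xb9 r1=0x5d r2=0xf6 r3=0x5d r4=0x12  N=0 Z=0
after  3: r0=0xb9 r1=0x5d r2=0xf6 r3=0xff r4=0x12  N=1 Z=0
after  4: r0=0xb9 r1=0x5d r2=0x19 r3=0xff r4=0x12  N=0 Z=0
after  5: r0=0xb9 r1=0x5d r2=0x1b r3=0xff r4=0x12  N=0 Z=0
after  6: r0=0xb9 r1=0x5d r2=0x1b r3=0xff r4=0x4b  N=0 Z=0
after  7: r0=0xb9 r1=0xd0 r2=0x1b r3=0xff r4=0x4b  N=1 Z=0
after  8: r0=0xf9 r1=0xd0 r2=0x1b r3=0xff r4=0x4b  N=1 Z=0
after  9: r0=0xf9 r1=0x10 r2=0x1b r3=0xff r4=0x4b  N=0 Z=0
after 10: r0=0x10 r1=0x10 r2=0x1b r3=0xff r4=0x4b  N=0 Z=0
after 11: r0=0x10 r1=0x10 r2=0x1b r3=0x0b r4=0x4b  N=0 Z=0
after 12: r0=0x10 r1=0x10 r2=0x1b r3=0x40 r4=0x4b  N=0 Z=0
-- IRQ taken; context saved, return-PC = 13 --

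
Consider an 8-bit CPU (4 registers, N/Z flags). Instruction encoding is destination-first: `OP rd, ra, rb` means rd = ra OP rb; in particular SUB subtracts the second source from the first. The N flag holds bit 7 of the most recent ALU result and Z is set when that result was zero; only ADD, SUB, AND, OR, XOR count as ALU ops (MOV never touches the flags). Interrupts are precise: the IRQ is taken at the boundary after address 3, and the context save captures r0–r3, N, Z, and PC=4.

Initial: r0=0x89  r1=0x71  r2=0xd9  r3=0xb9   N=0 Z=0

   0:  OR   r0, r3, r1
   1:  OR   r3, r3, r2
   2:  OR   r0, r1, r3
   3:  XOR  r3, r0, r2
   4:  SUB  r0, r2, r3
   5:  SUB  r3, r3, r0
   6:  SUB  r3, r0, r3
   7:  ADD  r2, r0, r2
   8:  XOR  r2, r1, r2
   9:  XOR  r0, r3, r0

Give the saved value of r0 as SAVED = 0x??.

after  0: r0=0xf9 r1=0x71 r2=0xd9 r3=0xb9  N=1 Z=0
after  1: r0=0xf9 r1=0x71 r2=0xd9 r3=0xf9  N=1 Z=0
after  2: r0=0xf9 r1=0x71 r2=0xd9 r3=0xf9  N=1 Z=0
after  3: r0=0xf9 r1=0x71 r2=0xd9 r3=0x20  N=0 Z=0
-- IRQ taken; context saved, return-PC = 4 --

SAVED = 0xf9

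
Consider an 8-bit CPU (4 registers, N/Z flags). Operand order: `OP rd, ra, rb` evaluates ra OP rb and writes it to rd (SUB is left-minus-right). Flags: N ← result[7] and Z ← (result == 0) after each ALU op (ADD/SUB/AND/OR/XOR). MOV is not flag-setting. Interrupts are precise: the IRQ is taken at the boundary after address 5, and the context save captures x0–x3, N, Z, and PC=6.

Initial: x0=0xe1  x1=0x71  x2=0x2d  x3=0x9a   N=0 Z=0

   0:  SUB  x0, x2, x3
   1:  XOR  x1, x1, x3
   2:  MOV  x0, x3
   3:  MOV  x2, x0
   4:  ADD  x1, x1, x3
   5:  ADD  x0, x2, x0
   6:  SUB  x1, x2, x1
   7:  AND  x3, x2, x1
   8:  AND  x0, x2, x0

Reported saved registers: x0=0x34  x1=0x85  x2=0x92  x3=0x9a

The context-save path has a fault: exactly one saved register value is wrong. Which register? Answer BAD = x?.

after  0: x0=0x93 x1=0x71 x2=0x2d x3=0x9a  N=1 Z=0
after  1: x0=0x93 x1=0xeb x2=0x2d x3=0x9a  N=1 Z=0
after  2: x0=0x9a x1=0xeb x2=0x2d x3=0x9a  N=1 Z=0
after  3: x0=0x9a x1=0xeb x2=0x9a x3=0x9a  N=1 Z=0
after  4: x0=0x9a x1=0x85 x2=0x9a x3=0x9a  N=1 Z=0
after  5: x0=0x34 x1=0x85 x2=0x9a x3=0x9a  N=0 Z=0
-- IRQ taken; context saved, return-PC = 6 --
mismatch: x2: reported 0x92 vs actual 0x9a

BAD = x2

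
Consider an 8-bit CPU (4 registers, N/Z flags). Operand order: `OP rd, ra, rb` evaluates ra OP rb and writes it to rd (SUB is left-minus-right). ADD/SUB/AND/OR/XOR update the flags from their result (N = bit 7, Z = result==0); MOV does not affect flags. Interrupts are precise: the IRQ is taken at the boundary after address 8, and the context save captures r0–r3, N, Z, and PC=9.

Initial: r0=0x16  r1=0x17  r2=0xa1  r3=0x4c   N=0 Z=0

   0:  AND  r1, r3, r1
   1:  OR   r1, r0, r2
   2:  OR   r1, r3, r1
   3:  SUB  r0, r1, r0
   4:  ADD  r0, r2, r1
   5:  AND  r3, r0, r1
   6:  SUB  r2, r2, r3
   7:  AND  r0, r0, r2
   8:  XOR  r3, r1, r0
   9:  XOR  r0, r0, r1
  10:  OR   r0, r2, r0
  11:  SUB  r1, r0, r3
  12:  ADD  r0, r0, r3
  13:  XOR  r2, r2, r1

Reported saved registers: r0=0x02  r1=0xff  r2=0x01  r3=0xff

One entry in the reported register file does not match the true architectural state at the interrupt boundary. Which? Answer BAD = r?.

BAD = r0

after  0: r0=0x16 r1=0x04 r2=0xa1 r3=0x4c  N=0 Z=0
after  1: r0=0x16 r1=0xb7 r2=0xa1 r3=0x4c  N=1 Z=0
after  2: r0=0x16 r1=0xff r2=0xa1 r3=0x4c  N=1 Z=0
after  3: r0=0xe9 r1=0xff r2=0xa1 r3=0x4c  N=1 Z=0
after  4: r0=0xa0 r1=0xff r2=0xa1 r3=0x4c  N=1 Z=0
after  5: r0=0xa0 r1=0xff r2=0xa1 r3=0xa0  N=1 Z=0
after  6: r0=0xa0 r1=0xff r2=0x01 r3=0xa0  N=0 Z=0
after  7: r0=0x00 r1=0xff r2=0x01 r3=0xa0  N=0 Z=1
after  8: r0=0x00 r1=0xff r2=0x01 r3=0xff  N=1 Z=0
-- IRQ taken; context saved, return-PC = 9 --
mismatch: r0: reported 0x02 vs actual 0x00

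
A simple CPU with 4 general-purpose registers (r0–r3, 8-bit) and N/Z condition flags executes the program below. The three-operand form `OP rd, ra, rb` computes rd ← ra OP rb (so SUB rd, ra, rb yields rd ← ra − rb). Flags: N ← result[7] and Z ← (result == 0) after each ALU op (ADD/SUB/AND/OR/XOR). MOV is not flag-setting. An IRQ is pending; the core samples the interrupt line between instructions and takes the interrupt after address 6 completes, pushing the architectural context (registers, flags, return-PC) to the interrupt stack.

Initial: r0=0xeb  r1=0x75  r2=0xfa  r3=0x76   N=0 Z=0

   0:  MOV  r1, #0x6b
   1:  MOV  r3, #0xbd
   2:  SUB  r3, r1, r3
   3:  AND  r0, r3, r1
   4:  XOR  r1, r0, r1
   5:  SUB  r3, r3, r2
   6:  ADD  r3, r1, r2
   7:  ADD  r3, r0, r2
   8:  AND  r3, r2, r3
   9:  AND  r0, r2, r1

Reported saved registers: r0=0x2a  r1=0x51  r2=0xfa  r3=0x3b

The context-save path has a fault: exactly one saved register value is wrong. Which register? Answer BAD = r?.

BAD = r1

after  0: r0=0xeb r1=0x6b r2=0xfa r3=0x76  N=0 Z=0
after  1: r0=0xeb r1=0x6b r2=0xfa r3=0xbd  N=0 Z=0
after  2: r0=0xeb r1=0x6b r2=0xfa r3=0xae  N=1 Z=0
after  3: r0=0x2a r1=0x6b r2=0xfa r3=0xae  N=0 Z=0
after  4: r0=0x2a r1=0x41 r2=0xfa r3=0xae  N=0 Z=0
after  5: r0=0x2a r1=0x41 r2=0xfa r3=0xb4  N=1 Z=0
after  6: r0=0x2a r1=0x41 r2=0xfa r3=0x3b  N=0 Z=0
-- IRQ taken; context saved, return-PC = 7 --
mismatch: r1: reported 0x51 vs actual 0x41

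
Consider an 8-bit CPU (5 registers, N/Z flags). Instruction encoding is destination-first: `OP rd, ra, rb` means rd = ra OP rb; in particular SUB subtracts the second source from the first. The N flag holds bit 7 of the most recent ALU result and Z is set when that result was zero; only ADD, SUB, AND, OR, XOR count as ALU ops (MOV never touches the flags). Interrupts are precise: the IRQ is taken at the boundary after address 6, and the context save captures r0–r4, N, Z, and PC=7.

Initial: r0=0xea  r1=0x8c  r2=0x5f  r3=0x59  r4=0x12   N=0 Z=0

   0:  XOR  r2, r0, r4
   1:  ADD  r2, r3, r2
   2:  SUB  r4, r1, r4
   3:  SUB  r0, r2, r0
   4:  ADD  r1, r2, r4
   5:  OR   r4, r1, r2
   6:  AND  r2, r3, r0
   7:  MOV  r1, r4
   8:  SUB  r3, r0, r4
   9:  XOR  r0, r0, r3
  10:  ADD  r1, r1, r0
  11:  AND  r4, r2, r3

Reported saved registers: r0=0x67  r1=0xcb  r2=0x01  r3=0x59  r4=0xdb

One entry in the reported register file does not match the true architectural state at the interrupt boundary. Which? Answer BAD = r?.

after  0: r0=0xea r1=0x8c r2=0xf8 r3=0x59 r4=0x12  N=1 Z=0
after  1: r0=0xea r1=0x8c r2=0x51 r3=0x59 r4=0x12  N=0 Z=0
after  2: r0=0xea r1=0x8c r2=0x51 r3=0x59 r4=0x7a  N=0 Z=0
after  3: r0=0x67 r1=0x8c r2=0x51 r3=0x59 r4=0x7a  N=0 Z=0
after  4: r0=0x67 r1=0xcb r2=0x51 r3=0x59 r4=0x7a  N=1 Z=0
after  5: r0=0x67 r1=0xcb r2=0x51 r3=0x59 r4=0xdb  N=1 Z=0
after  6: r0=0x67 r1=0xcb r2=0x41 r3=0x59 r4=0xdb  N=0 Z=0
-- IRQ taken; context saved, return-PC = 7 --
mismatch: r2: reported 0x01 vs actual 0x41

BAD = r2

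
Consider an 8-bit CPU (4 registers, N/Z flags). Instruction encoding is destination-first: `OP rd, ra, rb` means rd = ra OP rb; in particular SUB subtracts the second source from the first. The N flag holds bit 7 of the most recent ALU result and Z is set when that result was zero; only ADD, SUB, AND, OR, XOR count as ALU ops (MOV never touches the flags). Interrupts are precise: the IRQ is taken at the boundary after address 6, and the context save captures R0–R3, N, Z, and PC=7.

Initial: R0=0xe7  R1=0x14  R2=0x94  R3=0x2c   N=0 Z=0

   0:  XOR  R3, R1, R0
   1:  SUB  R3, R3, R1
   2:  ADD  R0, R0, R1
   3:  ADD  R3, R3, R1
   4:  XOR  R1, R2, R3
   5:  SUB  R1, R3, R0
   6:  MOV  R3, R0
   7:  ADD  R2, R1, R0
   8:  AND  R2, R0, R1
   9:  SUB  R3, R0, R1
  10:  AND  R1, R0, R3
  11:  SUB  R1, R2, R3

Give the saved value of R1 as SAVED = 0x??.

after  0: R0=0xe7 R1=0x14 R2=0x94 R3=0xf3  N=1 Z=0
after  1: R0=0xe7 R1=0x14 R2=0x94 R3=0xdf  N=1 Z=0
after  2: R0=0xfb R1=0x14 R2=0x94 R3=0xdf  N=1 Z=0
after  3: R0=0xfb R1=0x14 R2=0x94 R3=0xf3  N=1 Z=0
after  4: R0=0xfb R1=0x67 R2=0x94 R3=0xf3  N=0 Z=0
after  5: R0=0xfb R1=0xf8 R2=0x94 R3=0xf3  N=1 Z=0
after  6: R0=0xfb R1=0xf8 R2=0x94 R3=0xfb  N=1 Z=0
-- IRQ taken; context saved, return-PC = 7 --

SAVED = 0xf8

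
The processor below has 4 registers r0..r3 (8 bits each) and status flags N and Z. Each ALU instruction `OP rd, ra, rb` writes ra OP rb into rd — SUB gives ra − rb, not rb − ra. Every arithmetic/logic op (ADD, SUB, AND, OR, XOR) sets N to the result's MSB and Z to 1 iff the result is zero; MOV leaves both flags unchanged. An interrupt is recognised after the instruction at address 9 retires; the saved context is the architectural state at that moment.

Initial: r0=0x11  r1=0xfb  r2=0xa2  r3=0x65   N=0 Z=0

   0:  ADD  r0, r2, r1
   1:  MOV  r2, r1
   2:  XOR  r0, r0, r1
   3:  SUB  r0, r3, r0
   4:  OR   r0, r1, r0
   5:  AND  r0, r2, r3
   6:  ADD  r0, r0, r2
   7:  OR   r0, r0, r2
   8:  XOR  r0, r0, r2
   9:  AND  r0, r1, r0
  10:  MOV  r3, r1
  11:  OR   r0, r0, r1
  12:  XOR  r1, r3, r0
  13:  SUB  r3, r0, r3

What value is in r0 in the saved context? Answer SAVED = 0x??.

SAVED = 0x00

after  0: r0=0x9d r1=0xfb r2=0xa2 r3=0x65  N=1 Z=0
after  1: r0=0x9d r1=0xfb r2=0xfb r3=0x65  N=1 Z=0
after  2: r0=0x66 r1=0xfb r2=0xfb r3=0x65  N=0 Z=0
after  3: r0=0xff r1=0xfb r2=0xfb r3=0x65  N=1 Z=0
after  4: r0=0xff r1=0xfb r2=0xfb r3=0x65  N=1 Z=0
after  5: r0=0x61 r1=0xfb r2=0xfb r3=0x65  N=0 Z=0
after  6: r0=0x5c r1=0xfb r2=0xfb r3=0x65  N=0 Z=0
after  7: r0=0xff r1=0xfb r2=0xfb r3=0x65  N=1 Z=0
after  8: r0=0x04 r1=0xfb r2=0xfb r3=0x65  N=0 Z=0
after  9: r0=0x00 r1=0xfb r2=0xfb r3=0x65  N=0 Z=1
-- IRQ taken; context saved, return-PC = 10 --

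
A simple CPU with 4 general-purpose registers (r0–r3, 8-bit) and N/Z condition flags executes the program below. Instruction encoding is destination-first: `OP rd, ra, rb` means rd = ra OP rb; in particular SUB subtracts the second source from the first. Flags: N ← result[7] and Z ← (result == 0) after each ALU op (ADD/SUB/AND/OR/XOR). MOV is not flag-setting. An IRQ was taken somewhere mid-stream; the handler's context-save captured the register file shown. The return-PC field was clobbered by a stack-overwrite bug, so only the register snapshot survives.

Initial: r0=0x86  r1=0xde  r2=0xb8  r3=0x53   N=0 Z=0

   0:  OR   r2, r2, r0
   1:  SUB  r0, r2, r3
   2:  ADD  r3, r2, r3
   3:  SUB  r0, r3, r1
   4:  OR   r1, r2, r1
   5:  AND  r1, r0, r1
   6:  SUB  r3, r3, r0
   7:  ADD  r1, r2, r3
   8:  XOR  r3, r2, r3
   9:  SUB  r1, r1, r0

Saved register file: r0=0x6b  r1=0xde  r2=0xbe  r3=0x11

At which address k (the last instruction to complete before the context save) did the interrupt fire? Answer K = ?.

K = 2

after  0: r0=0x86 r1=0xde r2=0xbe r3=0x53  N=1 Z=0
after  1: r0=0x6b r1=0xde r2=0xbe r3=0x53  N=0 Z=0
after  2: r0=0x6b r1=0xde r2=0xbe r3=0x11  N=0 Z=0
-- IRQ taken; context saved, return-PC = 3 --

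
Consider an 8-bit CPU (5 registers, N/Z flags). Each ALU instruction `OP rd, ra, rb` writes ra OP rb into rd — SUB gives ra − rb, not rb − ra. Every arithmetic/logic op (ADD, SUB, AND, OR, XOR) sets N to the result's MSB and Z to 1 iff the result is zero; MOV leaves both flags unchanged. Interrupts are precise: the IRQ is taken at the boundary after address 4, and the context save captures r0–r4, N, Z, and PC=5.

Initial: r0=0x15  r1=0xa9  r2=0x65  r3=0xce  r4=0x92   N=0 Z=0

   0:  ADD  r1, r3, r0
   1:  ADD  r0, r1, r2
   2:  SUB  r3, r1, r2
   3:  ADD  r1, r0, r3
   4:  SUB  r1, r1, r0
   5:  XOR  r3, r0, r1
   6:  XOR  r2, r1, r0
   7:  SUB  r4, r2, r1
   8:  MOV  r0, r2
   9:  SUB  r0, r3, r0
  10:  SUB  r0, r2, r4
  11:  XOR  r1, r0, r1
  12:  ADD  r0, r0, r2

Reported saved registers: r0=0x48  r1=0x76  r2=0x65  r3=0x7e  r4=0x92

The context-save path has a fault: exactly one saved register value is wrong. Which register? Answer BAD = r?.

after  0: r0=0x15 r1=0xe3 r2=0x65 r3=0xce r4=0x92  N=1 Z=0
after  1: r0=0x48 r1=0xe3 r2=0x65 r3=0xce r4=0x92  N=0 Z=0
after  2: r0=0x48 r1=0xe3 r2=0x65 r3=0x7e r4=0x92  N=0 Z=0
after  3: r0=0x48 r1=0xc6 r2=0x65 r3=0x7e r4=0x92  N=1 Z=0
after  4: r0=0x48 r1=0x7e r2=0x65 r3=0x7e r4=0x92  N=0 Z=0
-- IRQ taken; context saved, return-PC = 5 --
mismatch: r1: reported 0x76 vs actual 0x7e

BAD = r1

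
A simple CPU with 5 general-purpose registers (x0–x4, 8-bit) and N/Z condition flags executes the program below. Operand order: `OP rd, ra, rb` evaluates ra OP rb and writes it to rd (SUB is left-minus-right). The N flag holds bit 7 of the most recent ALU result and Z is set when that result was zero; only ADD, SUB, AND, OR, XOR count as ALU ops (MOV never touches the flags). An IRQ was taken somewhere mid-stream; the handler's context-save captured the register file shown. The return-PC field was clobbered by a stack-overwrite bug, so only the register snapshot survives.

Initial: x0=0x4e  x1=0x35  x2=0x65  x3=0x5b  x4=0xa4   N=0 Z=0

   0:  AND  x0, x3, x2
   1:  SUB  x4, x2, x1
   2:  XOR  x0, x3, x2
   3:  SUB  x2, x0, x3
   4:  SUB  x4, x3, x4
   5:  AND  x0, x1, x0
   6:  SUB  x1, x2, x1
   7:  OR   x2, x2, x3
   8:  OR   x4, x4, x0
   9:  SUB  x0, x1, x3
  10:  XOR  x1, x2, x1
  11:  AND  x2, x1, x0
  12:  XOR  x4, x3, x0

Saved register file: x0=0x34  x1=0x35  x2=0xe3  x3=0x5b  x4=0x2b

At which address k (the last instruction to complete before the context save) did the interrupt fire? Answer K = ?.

after  0: x0=0x41 x1=0x35 x2=0x65 x3=0x5b x4=0xa4  N=0 Z=0
after  1: x0=0x41 x1=0x35 x2=0x65 x3=0x5b x4=0x30  N=0 Z=0
after  2: x0=0x3e x1=0x35 x2=0x65 x3=0x5b x4=0x30  N=0 Z=0
after  3: x0=0x3e x1=0x35 x2=0xe3 x3=0x5b x4=0x30  N=1 Z=0
after  4: x0=0x3e x1=0x35 x2=0xe3 x3=0x5b x4=0x2b  N=0 Z=0
after  5: x0=0x34 x1=0x35 x2=0xe3 x3=0x5b x4=0x2b  N=0 Z=0
-- IRQ taken; context saved, return-PC = 6 --

K = 5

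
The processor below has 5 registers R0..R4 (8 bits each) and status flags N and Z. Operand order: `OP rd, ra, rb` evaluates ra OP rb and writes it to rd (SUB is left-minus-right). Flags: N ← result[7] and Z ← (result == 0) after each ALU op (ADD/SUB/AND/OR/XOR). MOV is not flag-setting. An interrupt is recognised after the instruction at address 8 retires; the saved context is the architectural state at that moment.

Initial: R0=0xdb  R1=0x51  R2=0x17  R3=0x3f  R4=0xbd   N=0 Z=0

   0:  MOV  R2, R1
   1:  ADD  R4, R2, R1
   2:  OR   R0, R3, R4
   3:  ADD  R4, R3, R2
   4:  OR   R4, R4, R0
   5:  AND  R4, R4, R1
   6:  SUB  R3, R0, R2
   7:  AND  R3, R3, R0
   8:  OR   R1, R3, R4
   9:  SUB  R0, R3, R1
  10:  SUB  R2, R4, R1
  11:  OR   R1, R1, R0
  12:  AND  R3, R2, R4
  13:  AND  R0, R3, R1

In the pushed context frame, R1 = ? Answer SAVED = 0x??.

after  0: R0=0xdb R1=0x51 R2=0x51 R3=0x3f R4=0xbd  N=0 Z=0
after  1: R0=0xdb R1=0x51 R2=0x51 R3=0x3f R4=0xa2  N=1 Z=0
after  2: R0=0xbf R1=0x51 R2=0x51 R3=0x3f R4=0xa2  N=1 Z=0
after  3: R0=0xbf R1=0x51 R2=0x51 R3=0x3f R4=0x90  N=1 Z=0
after  4: R0=0xbf R1=0x51 R2=0x51 R3=0x3f R4=0xbf  N=1 Z=0
after  5: R0=0xbf R1=0x51 R2=0x51 R3=0x3f R4=0x11  N=0 Z=0
after  6: R0=0xbf R1=0x51 R2=0x51 R3=0x6e R4=0x11  N=0 Z=0
after  7: R0=0xbf R1=0x51 R2=0x51 R3=0x2e R4=0x11  N=0 Z=0
after  8: R0=0xbf R1=0x3f R2=0x51 R3=0x2e R4=0x11  N=0 Z=0
-- IRQ taken; context saved, return-PC = 9 --

SAVED = 0x3f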